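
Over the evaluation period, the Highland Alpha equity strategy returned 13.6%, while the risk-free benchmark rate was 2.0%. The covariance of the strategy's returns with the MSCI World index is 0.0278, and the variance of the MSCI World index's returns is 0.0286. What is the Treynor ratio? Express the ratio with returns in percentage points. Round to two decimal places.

β = Cov / Var = 0.0278 / 0.0286 = 0.9720
Treynor = (Rp − Rf) / β = (13.6% − 2.0%) / 0.9720 = 11.60 / 0.9720 = 11.9342

11.93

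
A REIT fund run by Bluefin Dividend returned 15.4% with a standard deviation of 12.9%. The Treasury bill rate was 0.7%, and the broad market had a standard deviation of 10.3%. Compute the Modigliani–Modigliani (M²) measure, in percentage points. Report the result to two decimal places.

Sharpe = (Rp − Rf) / σp = (15.4% − 0.7%) / 12.9% = 1.1395
M² = Rf + Sharpe × σm = 0.7% + 1.1395 × 10.3% = 12.4369%

12.44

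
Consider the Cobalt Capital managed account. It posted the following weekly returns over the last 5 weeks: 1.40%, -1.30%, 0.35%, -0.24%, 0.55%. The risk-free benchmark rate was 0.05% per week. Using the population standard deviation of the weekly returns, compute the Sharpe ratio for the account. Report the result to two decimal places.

0.11

Mean return r̄ = 0.760 / 5 = 0.1520%
Population σ = √[Σ(r − r̄)² / 5] = √[4.0171 / 5] = √0.8034 = 0.8963%
Sharpe = (r̄ − rf) / σ = (0.1520 − 0.05) / 0.8963 = 0.1020 / 0.8963 = 0.1138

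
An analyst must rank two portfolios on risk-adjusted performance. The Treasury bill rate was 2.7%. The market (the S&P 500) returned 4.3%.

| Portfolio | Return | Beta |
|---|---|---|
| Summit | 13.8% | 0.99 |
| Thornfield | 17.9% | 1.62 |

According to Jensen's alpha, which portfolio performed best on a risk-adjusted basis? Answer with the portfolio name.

Thornfield

Summit: α = 13.8% − [2.7% + 0.99 × (4.3% − 2.7%)] = 9.516
Thornfield: α = 17.9% − [2.7% + 1.62 × (4.3% − 2.7%)] = 12.608
Highest: Thornfield (12.608).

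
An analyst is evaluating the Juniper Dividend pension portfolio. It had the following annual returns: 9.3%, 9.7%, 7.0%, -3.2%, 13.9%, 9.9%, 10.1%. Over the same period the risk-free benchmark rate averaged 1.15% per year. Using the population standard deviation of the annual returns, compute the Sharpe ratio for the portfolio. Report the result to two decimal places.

1.39

μ = (9.3 + 9.7 + 7 − 3.2 + 13.9 + 9.9 + 10.1) / 7 = 8.1000%
Σ(r − μ)² = 173.7800; population σ = √(173.7800/7) = 4.9825%
Sharpe = (μ − rf) / σ = (8.1000 − 1.15) / 4.9825 = 6.9500 / 4.9825 = 1.3949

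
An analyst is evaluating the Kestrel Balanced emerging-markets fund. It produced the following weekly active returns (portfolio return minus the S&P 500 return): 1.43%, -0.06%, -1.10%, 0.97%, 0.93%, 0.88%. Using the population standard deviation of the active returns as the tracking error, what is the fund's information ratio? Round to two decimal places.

r̄ = (1.43 − 0.06 − 1.1 + 0.97 + 0.93 + 0.88) / 6 = 0.5083%
Σ(r − r̄)² = 4.2883; population σ = √(4.2883/6) = 0.8454%
IR = r̄ / tracking error = 0.5083 / 0.8454 = 0.6013

0.60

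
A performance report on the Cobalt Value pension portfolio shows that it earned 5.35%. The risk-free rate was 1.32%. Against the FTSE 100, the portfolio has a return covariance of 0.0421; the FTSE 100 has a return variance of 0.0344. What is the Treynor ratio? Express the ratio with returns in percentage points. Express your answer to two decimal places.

β = Cov / Var = 0.0421 / 0.0344 = 1.2238
Treynor = (Rp − Rf) / β = (5.35% − 1.32%) / 1.2238 = 4.03 / 1.2238 = 3.2930

3.29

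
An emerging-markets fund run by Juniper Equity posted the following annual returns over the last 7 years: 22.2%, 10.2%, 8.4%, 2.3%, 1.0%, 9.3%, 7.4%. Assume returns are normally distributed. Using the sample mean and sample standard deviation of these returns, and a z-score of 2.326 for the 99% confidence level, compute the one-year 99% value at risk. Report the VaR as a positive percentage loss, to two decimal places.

Mean return r̄ = 60.80 / 7 = 8.6857%
Sample std dev = √[286.8886 / 6] = 6.9148%
VaR = −(r̄ − z·σ) = −(8.6857 − 2.326 × 6.9148) = −(-7.3981) = 7.3981%

7.40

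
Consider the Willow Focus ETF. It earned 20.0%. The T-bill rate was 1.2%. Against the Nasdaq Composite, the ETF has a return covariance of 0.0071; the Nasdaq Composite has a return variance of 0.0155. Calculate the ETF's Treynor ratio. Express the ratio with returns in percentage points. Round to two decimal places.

β = Cov / Var = 0.0071 / 0.0155 = 0.4581
Treynor = (Rp − Rf) / β = (20.0% − 1.2%) / 0.4581 = 18.80 / 0.4581 = 41.0391

41.04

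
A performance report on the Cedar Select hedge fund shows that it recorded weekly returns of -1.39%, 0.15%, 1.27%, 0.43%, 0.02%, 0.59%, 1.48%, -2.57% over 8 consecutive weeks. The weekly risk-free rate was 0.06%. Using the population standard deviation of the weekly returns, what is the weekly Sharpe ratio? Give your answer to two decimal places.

r̄ = (-1.39 + 0.15 + 1.27 + 0.43 + 0.02 + 0.59 + 1.48 − 2.57) / 8 = -0.020 / 8 = -0.0025%
Σ(r − r̄)² = 12.8962; population σ = √(12.8962/8) = 1.2697%
Sharpe = (r̄ − rf) / σ = (-0.0025 − 0.06) / 1.2697 = -0.0625 / 1.2697 = -0.0492

-0.05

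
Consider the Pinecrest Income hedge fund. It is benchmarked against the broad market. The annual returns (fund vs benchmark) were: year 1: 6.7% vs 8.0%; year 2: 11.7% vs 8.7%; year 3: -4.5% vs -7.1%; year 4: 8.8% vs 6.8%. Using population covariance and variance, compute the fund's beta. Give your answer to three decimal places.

0.911

r̄p = 5.6750%,  r̄m = 4.1000%
Cov = Σ(rp − r̄p)(rm − r̄m) / 4 = 38.5275
Var(rm) = Σ(rm − r̄m)² / 4 = 42.2750
β = Cov / Var = 38.5275 / 42.2750 = 0.9114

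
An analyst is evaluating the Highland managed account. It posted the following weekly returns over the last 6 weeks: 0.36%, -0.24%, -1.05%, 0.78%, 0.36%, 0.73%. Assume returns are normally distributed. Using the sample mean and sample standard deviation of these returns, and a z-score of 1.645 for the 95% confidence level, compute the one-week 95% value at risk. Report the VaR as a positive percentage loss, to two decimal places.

0.99

r̄ = (0.36 − 0.24 − 1.05 + 0.78 + 0.36 + 0.73) / 6 = 0.1567%
Sample σ = √[Σ(r − r̄)² / 5] = √[2.4133 / 5] = √0.4827 = 0.6948%
VaR = −(r̄ − z·σ) = −(0.1567 − 1.645 × 0.6948) = −(-0.9862) = 0.9862%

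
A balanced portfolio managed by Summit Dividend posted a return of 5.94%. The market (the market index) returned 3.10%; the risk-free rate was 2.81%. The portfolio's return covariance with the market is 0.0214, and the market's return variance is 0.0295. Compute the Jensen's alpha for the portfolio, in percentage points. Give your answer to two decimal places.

β = Cov / Var = 0.0214 / 0.0295 = 0.7254
E[R] = Rf + β(Rm − Rf) = 2.81% + 0.7254 × (3.10% − 2.81%) = 3.0204%
α = Rp − E[R] = 5.94% − 3.0204% = 2.9196

2.92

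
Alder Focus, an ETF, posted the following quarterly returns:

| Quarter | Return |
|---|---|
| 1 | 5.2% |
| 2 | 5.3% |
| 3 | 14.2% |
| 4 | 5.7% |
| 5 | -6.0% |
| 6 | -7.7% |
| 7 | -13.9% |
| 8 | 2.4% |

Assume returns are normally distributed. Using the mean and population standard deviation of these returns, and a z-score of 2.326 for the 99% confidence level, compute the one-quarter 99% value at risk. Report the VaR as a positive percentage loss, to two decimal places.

r̄ = (5.2 + 5.3 + 14.2 + 5.7 − 6 − 7.7 − 13.9 + 2.4) / 8 = 5.20 / 8 = 0.6500%
Population σ = √[Σ(r − r̄)² / 8] = √[580.1400 / 8] = √72.5175 = 8.5157%
VaR = −(r̄ − z·σ) = −(0.6500 − 2.326 × 8.5157) = −(-19.1575) = 19.1575%

19.16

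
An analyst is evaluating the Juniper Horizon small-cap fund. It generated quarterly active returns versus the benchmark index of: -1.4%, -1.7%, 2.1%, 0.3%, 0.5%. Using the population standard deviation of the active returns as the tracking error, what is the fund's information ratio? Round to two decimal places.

-0.03

Mean return μ = -0.20 / 5 = -0.0400%
Σ(r − μ)² = (-1.4 − (-0.0400))² + (-1.7 − (-0.0400))² + … = 9.5920
population σ = √(9.5920 / 5) = √1.9184 = 1.3851%
IR = μ / tracking error = -0.0400 / 1.3851 = -0.0289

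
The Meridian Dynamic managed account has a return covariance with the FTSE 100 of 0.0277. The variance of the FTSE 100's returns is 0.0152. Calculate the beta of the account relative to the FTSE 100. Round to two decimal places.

1.82

β = Cov(Rp, Rm) / Var(Rm) = 0.0277 / 0.0152 = 1.8224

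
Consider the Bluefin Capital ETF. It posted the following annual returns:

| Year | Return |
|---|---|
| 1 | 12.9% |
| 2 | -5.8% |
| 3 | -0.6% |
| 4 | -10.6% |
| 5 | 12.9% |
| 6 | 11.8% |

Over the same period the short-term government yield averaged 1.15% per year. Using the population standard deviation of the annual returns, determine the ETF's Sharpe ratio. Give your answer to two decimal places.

0.24

r̄ = (12.9 − 5.8 − 0.6 − 10.6 + 12.9 + 11.8) / 6 = 20.60 / 6 = 3.4333%
Σ(r − r̄)² = (12.9 − 3.4333)² + (-5.8 − 3.4333)² + … = 547.6933
σ = √[547.6933 / 6] = 9.5542%
Sharpe = (r̄ − rf) / σ = (3.4333 − 1.15) / 9.5542 = 2.2833 / 9.5542 = 0.2390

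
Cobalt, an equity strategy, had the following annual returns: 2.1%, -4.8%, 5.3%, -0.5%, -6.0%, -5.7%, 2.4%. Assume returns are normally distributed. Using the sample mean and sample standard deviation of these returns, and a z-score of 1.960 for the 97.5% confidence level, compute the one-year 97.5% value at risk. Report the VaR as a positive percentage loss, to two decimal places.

9.89

μ = (2.1 − 4.8 + 5.3 − 0.5 − 6 − 5.7 + 2.4) / 7 = -1.0286%
Sample σ = √[Σ(r − μ)² / 6] = √[122.6343 / 6] = √20.4391 = 4.5210%
VaR = −(μ − z·σ) = −(-1.0286 − 1.960 × 4.5210) = −(-9.8898) = 9.8898%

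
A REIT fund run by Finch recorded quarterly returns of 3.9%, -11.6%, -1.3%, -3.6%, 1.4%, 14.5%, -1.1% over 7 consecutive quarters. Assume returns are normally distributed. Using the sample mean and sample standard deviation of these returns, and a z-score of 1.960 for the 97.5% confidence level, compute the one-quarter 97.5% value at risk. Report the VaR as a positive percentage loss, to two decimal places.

μ = (3.9 − 11.6 − 1.3 − 3.6 + 1.4 + 14.5 − 1.1) / 7 = 2.20 / 7 = 0.3143%
Sample σ = √[Σ(r − μ)² / 6] = √[377.1486 / 6] = √62.8581 = 7.9283%
VaR = −(μ − z·σ) = −(0.3143 − 1.960 × 7.9283) = −(-15.2252) = 15.2252%

15.23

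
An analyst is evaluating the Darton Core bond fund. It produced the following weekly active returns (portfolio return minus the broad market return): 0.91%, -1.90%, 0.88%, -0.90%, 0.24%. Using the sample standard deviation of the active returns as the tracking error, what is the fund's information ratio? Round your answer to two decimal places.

-0.13

Mean return r̄ = -0.770 / 5 = -0.1540%
Sample σ = √[Σ(r − r̄)² / 4] = √[5.9615 / 4] = √1.4904 = 1.2208%
IR = r̄ / tracking error = -0.1540 / 1.2208 = -0.1261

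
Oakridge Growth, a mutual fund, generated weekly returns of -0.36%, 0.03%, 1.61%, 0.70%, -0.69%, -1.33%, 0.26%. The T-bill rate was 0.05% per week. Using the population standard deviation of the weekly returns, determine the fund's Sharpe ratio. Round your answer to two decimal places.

Mean return r̄ = 0.220 / 7 = 0.0314%
Population σ = √[Σ(r − r̄)² / 7] = √[5.5183 / 7] = √0.7883 = 0.8879%
Sharpe = (r̄ − rf) / σ = (0.0314 − 0.05) / 0.8879 = -0.0186 / 0.8879 = -0.0209

-0.02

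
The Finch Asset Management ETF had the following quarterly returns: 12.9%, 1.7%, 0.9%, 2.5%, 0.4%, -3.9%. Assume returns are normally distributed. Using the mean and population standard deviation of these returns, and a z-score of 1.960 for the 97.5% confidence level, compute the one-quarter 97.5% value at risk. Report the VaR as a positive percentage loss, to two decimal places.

7.60

Mean return μ = 14.50 / 6 = 2.4167%
Population σ = √[Σ(r − μ)² / 6] = √[156.6883 / 6] = √26.1147 = 5.1103%
VaR = −(μ − z·σ) = −(2.4167 − 1.960 × 5.1103) = −(-7.5995) = 7.5995%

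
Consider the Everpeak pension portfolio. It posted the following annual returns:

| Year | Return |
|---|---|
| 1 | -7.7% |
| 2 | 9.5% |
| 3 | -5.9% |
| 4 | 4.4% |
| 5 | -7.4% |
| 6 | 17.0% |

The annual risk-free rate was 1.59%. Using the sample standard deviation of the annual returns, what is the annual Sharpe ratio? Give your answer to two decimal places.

Mean return r̄ = 9.90 / 6 = 1.6500%
Σ(r − r̄)² = 531.1350; sample σ = √(531.1350/5) = 10.3066%
Sharpe = (r̄ − rf) / σ = (1.6500 − 1.59) / 10.3066 = 0.0600 / 10.3066 = 0.0058

0.01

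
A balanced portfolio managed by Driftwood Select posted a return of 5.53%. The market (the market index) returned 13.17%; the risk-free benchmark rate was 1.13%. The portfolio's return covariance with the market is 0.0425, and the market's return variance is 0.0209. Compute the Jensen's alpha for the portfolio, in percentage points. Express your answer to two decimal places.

β = Cov / Var = 0.0425 / 0.0209 = 2.0335
E[R] = Rf + β(Rm − Rf) = 1.13% + 2.0335 × (13.17% − 1.13%) = 25.6133%
α = Rp − E[R] = 5.53% − 25.6133% = -20.0833

-20.08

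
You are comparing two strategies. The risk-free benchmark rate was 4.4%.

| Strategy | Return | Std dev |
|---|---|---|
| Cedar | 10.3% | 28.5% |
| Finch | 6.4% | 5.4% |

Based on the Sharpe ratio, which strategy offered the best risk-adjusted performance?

Finch

Cedar: Sharpe ratio = (10.3% − 4.4%) / 28.5% = 0.207
Finch: Sharpe ratio = (6.4% − 4.4%) / 5.4% = 0.370
Highest: Finch (0.370).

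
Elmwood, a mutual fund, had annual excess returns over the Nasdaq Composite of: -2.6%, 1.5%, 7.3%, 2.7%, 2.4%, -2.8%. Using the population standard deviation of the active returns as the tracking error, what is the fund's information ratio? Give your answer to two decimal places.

0.41

r̄ = (-2.6 + 1.5 + 7.3 + 2.7 + 2.4 − 2.8) / 6 = 1.4167%
Population std dev = √[71.1483 / 6] = 3.4436%
IR = r̄ / tracking error = 1.4167 / 3.4436 = 0.4114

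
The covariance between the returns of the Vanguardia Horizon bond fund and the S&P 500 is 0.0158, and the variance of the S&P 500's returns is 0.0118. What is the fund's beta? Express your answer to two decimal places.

β = Cov(Rp, Rm) / Var(Rm) = 0.0158 / 0.0118 = 1.3390

1.34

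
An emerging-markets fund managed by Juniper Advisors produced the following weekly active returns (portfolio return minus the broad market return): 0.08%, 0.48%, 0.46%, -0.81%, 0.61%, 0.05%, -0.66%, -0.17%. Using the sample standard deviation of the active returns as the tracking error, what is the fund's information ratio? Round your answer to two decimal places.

0.01

r̄ = (0.08 + 0.48 + 0.46 − 0.81 + 0.61 + 0.05 − 0.66 − 0.17) / 8 = 0.0050%
Σ(r − r̄)² = (0.08 − 0.0050)² + (0.48 − 0.0050)² + … = 1.9434
σ = √[1.9434 / 7] = 0.5269%
IR = r̄ / tracking error = 0.0050 / 0.5269 = 0.0095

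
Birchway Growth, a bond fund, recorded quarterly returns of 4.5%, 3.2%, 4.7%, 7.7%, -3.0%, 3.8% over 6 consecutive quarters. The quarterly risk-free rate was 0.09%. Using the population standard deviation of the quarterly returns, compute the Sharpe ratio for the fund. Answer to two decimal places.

1.05

μ = (4.5 + 3.2 + 4.7 + 7.7 − 3 + 3.8) / 6 = 3.4833%
Σ(r − μ)² = (4.5 − 3.4833)² + (3.2 − 3.4833)² + … = 62.5083
σ = √[62.5083 / 6] = 3.2277%
Sharpe = (μ − rf) / σ = (3.4833 − 0.09) / 3.2277 = 3.3933 / 3.2277 = 1.0513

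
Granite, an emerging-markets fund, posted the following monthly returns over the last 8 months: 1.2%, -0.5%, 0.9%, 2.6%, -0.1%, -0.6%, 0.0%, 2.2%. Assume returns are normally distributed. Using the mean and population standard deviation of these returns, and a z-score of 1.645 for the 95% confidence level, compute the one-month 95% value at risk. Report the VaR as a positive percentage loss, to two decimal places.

1.16

r̄ = (1.2 − 0.5 + 0.9 + 2.6 − 0.1 − 0.6 + 0 + 2.2) / 8 = 0.7125%
Population std dev = √[10.4088 / 8] = 1.1407%
VaR = −(r̄ − z·σ) = −(0.7125 − 1.645 × 1.1407) = −(-1.1640) = 1.1640%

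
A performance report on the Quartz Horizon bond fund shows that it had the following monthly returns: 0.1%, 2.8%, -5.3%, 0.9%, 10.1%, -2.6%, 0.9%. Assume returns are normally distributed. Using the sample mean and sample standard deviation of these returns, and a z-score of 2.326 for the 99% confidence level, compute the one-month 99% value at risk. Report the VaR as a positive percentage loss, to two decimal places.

10.23

r̄ = (0.1 + 2.8 − 5.3 + 0.9 + 10.1 − 2.6 + 0.9) / 7 = 0.9857%
Σ(r − r̄)² = (0.1 − 0.9857)² + (2.8 − 0.9857)² + (-5.3 − 0.9857)² + … = 139.5286
sample σ = √(139.5286 / 6) = √23.2548 = 4.8223%
VaR = −(r̄ − z·σ) = −(0.9857 − 2.326 × 4.8223) = −(-10.2310) = 10.2310%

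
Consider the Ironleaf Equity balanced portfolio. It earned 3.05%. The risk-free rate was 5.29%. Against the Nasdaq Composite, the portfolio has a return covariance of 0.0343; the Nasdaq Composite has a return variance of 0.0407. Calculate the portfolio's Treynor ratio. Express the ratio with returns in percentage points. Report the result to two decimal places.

β = Cov / Var = 0.0343 / 0.0407 = 0.8428
Treynor = (Rp − Rf) / β = (3.05% − 5.29%) / 0.8428 = -2.24 / 0.8428 = -2.6578

-2.66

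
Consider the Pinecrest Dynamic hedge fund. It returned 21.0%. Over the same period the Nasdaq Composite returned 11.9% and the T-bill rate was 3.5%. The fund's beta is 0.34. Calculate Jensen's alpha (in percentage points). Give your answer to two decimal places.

14.64

CAPM expected return = Rf + β(Rm − Rf) = 3.5% + 0.34 × (11.9% − 3.5%) = 3.5 + 0.34 × 8.40 = 6.3560%
Jensen's α = Rp − E[R] = 21.0% − 6.3560% = 14.6440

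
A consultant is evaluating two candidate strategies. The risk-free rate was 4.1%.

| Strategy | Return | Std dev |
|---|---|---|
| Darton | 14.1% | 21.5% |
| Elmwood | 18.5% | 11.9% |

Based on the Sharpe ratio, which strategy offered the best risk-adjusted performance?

Elmwood

Darton: Sharpe ratio = (14.1% − 4.1%) / 21.5% = 0.465
Elmwood: Sharpe ratio = (18.5% − 4.1%) / 11.9% = 1.210
Highest: Elmwood (1.210).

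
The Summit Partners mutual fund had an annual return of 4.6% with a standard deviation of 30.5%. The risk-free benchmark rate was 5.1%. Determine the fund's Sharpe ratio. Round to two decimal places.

Sharpe = (Rp − Rf) / σp = (4.6% − 5.1%) / 30.5% = -0.50% / 30.5% = -0.0164

-0.02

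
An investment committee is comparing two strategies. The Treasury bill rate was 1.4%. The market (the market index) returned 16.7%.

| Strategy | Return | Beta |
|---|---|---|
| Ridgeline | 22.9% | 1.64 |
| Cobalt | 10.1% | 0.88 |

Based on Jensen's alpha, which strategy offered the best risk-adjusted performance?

Ridgeline: α = 22.9% − [1.4% + 1.64 × (16.7% − 1.4%)] = -3.592
Cobalt: α = 10.1% − [1.4% + 0.88 × (16.7% − 1.4%)] = -4.764
Highest: Ridgeline (-3.592).

Ridgeline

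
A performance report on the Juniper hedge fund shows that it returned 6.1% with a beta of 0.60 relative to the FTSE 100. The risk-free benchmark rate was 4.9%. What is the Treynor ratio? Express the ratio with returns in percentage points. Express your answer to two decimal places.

2.00

Treynor = (Rp − Rf) / β = (6.1% − 4.9%) / 0.60 = 1.20 / 0.60 = 2.0000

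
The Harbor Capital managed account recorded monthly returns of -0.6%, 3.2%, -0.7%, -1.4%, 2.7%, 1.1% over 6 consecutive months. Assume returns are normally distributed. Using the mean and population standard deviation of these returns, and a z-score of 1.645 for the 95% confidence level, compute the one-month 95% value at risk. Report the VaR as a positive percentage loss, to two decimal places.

2.17

μ = (-0.6 + 3.2 − 0.7 − 1.4 + 2.7 + 1.1) / 6 = 0.7167%
Σ(r − μ)² = (-0.6 − 0.7167)² + (3.2 − 0.7167)² + (-0.7 − 0.7167)² + … = 18.4683
σ = √[18.4683 / 6] = 1.7544%
VaR = −(μ − z·σ) = −(0.7167 − 1.645 × 1.7544) = −(-2.1693) = 2.1693%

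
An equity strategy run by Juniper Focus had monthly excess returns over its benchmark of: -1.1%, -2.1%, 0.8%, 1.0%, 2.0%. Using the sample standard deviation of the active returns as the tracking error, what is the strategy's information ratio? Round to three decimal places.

Mean return r̄ = 0.60 / 5 = 0.1200%
Σ(r − r̄)² = (-1.1 − 0.1200)² + (-2.1 − 0.1200)² + (0.8 − 0.1200)² + … = 11.1880
σ = √[11.1880 / 4] = 1.6724%
IR = r̄ / tracking error = 0.1200 / 1.6724 = 0.0718

0.072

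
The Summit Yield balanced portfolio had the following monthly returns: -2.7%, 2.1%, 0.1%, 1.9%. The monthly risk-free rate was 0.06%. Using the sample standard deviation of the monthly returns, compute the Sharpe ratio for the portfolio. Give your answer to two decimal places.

r̄ = (-2.7 + 2.1 + 0.1 + 1.9) / 4 = 0.3500%
Σ(r − r̄)² = (-2.7 − 0.3500)² + (2.1 − 0.3500)² + … = 14.8300
σ = √[14.8300 / 3] = 2.2234%
Sharpe = (r̄ − rf) / σ = (0.3500 − 0.06) / 2.2234 = 0.2900 / 2.2234 = 0.1304

0.13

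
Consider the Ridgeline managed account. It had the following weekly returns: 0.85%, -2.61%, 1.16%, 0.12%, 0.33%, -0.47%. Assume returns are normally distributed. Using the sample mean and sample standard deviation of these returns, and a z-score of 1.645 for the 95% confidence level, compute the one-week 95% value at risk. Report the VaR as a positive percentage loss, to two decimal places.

2.33

μ = (0.85 − 2.61 + 1.16 + 0.12 + 0.33 − 0.47) / 6 = -0.1033%
Σ(r − μ)² = 9.1603; sample σ = √(9.1603/5) = 1.3535%
VaR = −(μ − z·σ) = −(-0.1033 − 1.645 × 1.3535) = −(-2.3298) = 2.3298%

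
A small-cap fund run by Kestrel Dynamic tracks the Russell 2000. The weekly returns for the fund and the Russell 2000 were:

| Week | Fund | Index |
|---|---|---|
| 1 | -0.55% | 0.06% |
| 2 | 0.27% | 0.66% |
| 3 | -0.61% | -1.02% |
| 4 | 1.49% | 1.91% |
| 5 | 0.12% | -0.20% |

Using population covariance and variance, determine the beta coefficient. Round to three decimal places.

0.710

r̄p = 0.1440%,  r̄m = 0.2820%
Cov = Σ(rp − r̄p)(rm − r̄m) / 5 = 0.6773
Var(rm) = Σ(rm − r̄m)² / 5 = 0.9540
β = Cov / Var = 0.6773 / 0.9540 = 0.7100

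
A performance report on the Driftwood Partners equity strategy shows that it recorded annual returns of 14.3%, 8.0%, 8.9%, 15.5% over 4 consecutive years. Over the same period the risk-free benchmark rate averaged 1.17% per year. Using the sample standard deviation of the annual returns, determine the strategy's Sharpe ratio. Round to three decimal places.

2.784

μ = (14.3 + 8 + 8.9 + 15.5) / 4 = 11.6750%
Σ(r − μ)² = 42.7275; sample σ = √(42.7275/3) = 3.7739%
Sharpe = (μ − rf) / σ = (11.6750 − 1.17) / 3.7739 = 10.5050 / 3.7739 = 2.7836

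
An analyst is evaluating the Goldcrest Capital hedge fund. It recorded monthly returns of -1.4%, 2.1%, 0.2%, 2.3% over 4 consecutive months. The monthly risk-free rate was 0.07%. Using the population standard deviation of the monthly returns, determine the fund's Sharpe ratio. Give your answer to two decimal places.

Mean return r̄ = 3.20 / 4 = 0.8000%
Σ(r − r̄)² = (-1.4 − 0.8000)² + (2.1 − 0.8000)² + (0.2 − 0.8000)² + … = 9.1400
population σ = √(9.1400 / 4) = √2.2850 = 1.5116%
Sharpe = (r̄ − rf) / σ = (0.8000 − 0.07) / 1.5116 = 0.7300 / 1.5116 = 0.4829

0.48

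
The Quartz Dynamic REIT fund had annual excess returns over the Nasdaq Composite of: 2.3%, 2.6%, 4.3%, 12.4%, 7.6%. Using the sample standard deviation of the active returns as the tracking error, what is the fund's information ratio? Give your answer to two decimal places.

μ = (2.3 + 2.6 + 4.3 + 12.4 + 7.6) / 5 = 29.20 / 5 = 5.8400%
Σ(r − μ)² = (2.3 − 5.8400)² + (2.6 − 5.8400)² + (4.3 − 5.8400)² + … = 71.5320
σ = √[71.5320 / 4] = 4.2288%
IR = μ / tracking error = 5.8400 / 4.2288 = 1.3810

1.38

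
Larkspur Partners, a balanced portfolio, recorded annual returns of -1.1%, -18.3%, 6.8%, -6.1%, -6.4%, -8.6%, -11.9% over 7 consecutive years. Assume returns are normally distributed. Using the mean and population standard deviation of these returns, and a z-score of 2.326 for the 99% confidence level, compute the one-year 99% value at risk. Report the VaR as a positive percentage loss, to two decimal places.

23.63

Mean return r̄ = -45.60 / 7 = -6.5143%
Σ(r − r̄)² = 379.0286; population σ = √(379.0286/7) = 7.3585%
VaR = −(r̄ − z·σ) = −(-6.5143 − 2.326 × 7.3585) = −(-23.6302) = 23.6302%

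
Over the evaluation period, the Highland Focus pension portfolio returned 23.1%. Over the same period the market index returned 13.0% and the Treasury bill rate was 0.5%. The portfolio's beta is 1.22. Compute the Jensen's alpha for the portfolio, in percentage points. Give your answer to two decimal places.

CAPM expected return = Rf + β(Rm − Rf) = 0.5% + 1.22 × (13.0% − 0.5%) = 0.5 + 1.22 × 12.50 = 15.7500%
Jensen's α = Rp − E[R] = 23.1% − 15.7500% = 7.3500

7.35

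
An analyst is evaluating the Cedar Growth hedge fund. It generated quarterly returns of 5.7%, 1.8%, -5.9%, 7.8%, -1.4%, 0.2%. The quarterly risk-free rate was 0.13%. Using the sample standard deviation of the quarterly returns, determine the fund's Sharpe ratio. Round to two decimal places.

r̄ = (5.7 + 1.8 − 5.9 + 7.8 − 1.4 + 0.2) / 6 = 1.3667%
Σ(r − r̄)² = (5.7 − 1.3667)² + (1.8 − 1.3667)² + … = 122.1733
sample σ = √(122.1733 / 5) = √24.4347 = 4.9431%
Sharpe = (r̄ − rf) / σ = (1.3667 − 0.13) / 4.9431 = 1.2367 / 4.9431 = 0.2502

0.25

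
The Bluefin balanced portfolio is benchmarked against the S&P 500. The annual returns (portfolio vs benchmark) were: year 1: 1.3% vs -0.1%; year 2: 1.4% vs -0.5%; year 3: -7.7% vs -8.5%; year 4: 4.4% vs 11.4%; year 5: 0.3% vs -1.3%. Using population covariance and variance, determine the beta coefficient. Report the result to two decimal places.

0.56

r̄p = -0.0600%,  r̄m = 0.2000%
Cov = Σ(rp − r̄p)(rm − r̄m) / 5 = 22.8900
Var(rm) = Σ(rm − r̄m)² / 5 = 40.7920
β = Cov / Var = 22.8900 / 40.7920 = 0.5611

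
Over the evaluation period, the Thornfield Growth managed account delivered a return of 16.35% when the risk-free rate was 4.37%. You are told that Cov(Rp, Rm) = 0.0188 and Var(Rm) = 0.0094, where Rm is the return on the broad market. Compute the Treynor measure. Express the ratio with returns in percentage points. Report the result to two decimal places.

β = Cov / Var = 0.0188 / 0.0094 = 2.0000
Treynor = (Rp − Rf) / β = (16.35% − 4.37%) / 2.0000 = 11.98 / 2.0000 = 5.9900

5.99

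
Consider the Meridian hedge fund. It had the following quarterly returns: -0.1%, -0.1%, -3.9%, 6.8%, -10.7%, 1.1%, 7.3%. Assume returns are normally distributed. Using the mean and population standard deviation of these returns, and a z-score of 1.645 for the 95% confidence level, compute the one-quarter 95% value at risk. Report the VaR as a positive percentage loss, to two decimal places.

9.38

Mean return r̄ = 0.40 / 7 = 0.0571%
Σ(r − r̄)² = (-0.1 − 0.0571)² + (-0.1 − 0.0571)² + (-3.9 − 0.0571)² + … = 230.4371
population σ = √(230.4371 / 7) = √32.9196 = 5.7376%
VaR = −(r̄ − z·σ) = −(0.0571 − 1.645 × 5.7376) = −(-9.3813) = 9.3813%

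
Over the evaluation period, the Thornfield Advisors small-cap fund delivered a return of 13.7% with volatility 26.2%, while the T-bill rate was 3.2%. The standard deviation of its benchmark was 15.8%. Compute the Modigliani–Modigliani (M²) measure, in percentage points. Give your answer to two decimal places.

9.53

Sharpe = (Rp − Rf) / σp = (13.7% − 3.2%) / 26.2% = 0.4008
M² = Rf + Sharpe × σm = 3.2% + 0.4008 × 15.8% = 9.5326%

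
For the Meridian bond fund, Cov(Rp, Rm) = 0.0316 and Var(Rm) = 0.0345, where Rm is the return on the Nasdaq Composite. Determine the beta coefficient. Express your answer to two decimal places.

0.92

β = Cov(Rp, Rm) / Var(Rm) = 0.0316 / 0.0345 = 0.9159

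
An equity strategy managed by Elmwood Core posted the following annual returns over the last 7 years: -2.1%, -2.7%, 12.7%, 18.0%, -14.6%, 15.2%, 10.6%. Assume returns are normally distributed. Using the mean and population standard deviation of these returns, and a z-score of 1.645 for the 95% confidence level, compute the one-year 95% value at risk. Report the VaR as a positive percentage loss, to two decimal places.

12.90

Mean return r̄ = 37.10 / 7 = 5.3000%
Σ(r − r̄)² = 856.9200; population σ = √(856.9200/7) = 11.0642%
VaR = −(r̄ − z·σ) = −(5.3000 − 1.645 × 11.0642) = −(-12.9006) = 12.9006%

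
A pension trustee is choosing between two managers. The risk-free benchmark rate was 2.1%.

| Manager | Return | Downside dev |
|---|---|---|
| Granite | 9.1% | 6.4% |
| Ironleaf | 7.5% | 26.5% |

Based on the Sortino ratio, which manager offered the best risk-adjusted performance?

Granite

Granite: Sortino ratio = (9.1% − 2.1%) / 6.4% = 1.094
Ironleaf: Sortino ratio = (7.5% − 2.1%) / 26.5% = 0.204
Highest: Granite (1.094).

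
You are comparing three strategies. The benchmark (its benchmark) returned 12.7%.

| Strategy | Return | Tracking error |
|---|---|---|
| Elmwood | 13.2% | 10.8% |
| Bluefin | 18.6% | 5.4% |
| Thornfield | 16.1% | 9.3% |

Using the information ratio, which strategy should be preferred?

Elmwood: IR = (13.2% − 12.7%) / 10.8% = 0.046
Bluefin: IR = (18.6% − 12.7%) / 5.4% = 1.093
Thornfield: IR = (16.1% − 12.7%) / 9.3% = 0.366
Highest: Bluefin (1.093).

Bluefin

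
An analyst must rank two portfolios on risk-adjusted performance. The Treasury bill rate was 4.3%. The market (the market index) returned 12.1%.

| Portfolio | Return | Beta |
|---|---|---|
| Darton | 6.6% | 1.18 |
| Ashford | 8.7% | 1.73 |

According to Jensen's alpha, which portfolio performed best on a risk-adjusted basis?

Darton: α = 6.6% − [4.3% + 1.18 × (12.1% − 4.3%)] = -6.904
Ashford: α = 8.7% − [4.3% + 1.73 × (12.1% − 4.3%)] = -9.094
Highest: Darton (-6.904).

Darton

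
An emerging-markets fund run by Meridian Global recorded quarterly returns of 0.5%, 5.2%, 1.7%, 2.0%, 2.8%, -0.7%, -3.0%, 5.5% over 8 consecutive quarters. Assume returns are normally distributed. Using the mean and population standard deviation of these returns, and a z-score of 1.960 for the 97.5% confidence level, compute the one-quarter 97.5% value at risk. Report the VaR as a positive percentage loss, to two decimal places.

r̄ = (0.5 + 5.2 + 1.7 + 2 + 2.8 − 0.7 − 3 + 5.5) / 8 = 1.7500%
Σ(r − r̄)² = (0.5 − 1.7500)² + (5.2 − 1.7500)² + … = 57.2600
σ = √[57.2600 / 8] = 2.6754%
VaR = −(r̄ − z·σ) = −(1.7500 − 1.960 × 2.6754) = −(-3.4938) = 3.4938%

3.49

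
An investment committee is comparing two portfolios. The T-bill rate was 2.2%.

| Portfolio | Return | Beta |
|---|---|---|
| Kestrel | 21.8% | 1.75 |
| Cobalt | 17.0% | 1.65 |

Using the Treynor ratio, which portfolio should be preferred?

Kestrel: Treynor = (21.8% − 2.2%) / 1.75 = 11.200
Cobalt: Treynor = (17.0% − 2.2%) / 1.65 = 8.970
Highest: Kestrel (11.200).

Kestrel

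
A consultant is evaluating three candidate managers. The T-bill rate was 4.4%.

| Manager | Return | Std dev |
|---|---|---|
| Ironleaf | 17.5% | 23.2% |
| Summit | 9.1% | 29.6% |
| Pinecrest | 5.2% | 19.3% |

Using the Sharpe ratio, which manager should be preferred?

Ironleaf: Sharpe ratio = (17.5% − 4.4%) / 23.2% = 0.565
Summit: Sharpe ratio = (9.1% − 4.4%) / 29.6% = 0.159
Pinecrest: Sharpe ratio = (5.2% − 4.4%) / 19.3% = 0.041
Highest: Ironleaf (0.565).

Ironleaf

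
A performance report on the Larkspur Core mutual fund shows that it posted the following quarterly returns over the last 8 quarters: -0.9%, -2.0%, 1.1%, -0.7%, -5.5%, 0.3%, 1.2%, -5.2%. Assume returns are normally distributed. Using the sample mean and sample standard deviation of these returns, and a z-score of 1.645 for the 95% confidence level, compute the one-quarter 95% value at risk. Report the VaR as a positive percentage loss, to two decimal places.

Mean return μ = -11.70 / 8 = -1.4625%
Σ(r − μ)² = (-0.9 − (-1.4625))² + (-2 − (-1.4625))² + … = 48.2188
sample σ = √(48.2188 / 7) = √6.8884 = 2.6246%
VaR = −(μ − z·σ) = −(-1.4625 − 1.645 × 2.6246) = −(-5.7800) = 5.7800%

5.78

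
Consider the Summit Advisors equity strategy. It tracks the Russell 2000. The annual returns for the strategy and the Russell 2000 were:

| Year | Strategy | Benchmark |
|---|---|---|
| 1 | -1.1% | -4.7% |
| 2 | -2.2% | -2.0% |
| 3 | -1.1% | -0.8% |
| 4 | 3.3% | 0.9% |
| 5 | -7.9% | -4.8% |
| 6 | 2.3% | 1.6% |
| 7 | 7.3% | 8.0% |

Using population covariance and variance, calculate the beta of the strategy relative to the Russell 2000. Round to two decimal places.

r̄p = 0.0857%,  r̄m = -0.2571%
Cov = Σ(rp − r̄p)(rm − r̄m) / 7 = 16.2249
Var(rm) = Σ(rm − r̄m)² / 7 = 16.6682
β = Cov / Var = 16.2249 / 16.6682 = 0.9734

0.97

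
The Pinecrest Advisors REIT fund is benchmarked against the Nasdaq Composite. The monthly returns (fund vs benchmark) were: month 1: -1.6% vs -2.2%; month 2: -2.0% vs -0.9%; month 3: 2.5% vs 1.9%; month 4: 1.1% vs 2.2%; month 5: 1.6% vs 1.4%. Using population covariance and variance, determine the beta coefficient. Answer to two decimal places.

0.94

r̄p = 0.3200%,  r̄m = 0.4800%
Cov = Σ(rp − r̄p)(rm − r̄m) / 5 = 2.7924
Var(rm) = Σ(rm − r̄m)² / 5 = 2.9816
β = Cov / Var = 2.7924 / 2.9816 = 0.9365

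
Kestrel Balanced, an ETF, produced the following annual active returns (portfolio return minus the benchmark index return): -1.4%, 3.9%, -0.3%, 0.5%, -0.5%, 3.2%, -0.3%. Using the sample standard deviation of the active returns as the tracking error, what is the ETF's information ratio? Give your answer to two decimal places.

0.36

Mean return r̄ = 5.10 / 7 = 0.7286%
Σ(r − r̄)² = 24.3743; sample σ = √(24.3743/6) = 2.0155%
IR = r̄ / tracking error = 0.7286 / 2.0155 = 0.3615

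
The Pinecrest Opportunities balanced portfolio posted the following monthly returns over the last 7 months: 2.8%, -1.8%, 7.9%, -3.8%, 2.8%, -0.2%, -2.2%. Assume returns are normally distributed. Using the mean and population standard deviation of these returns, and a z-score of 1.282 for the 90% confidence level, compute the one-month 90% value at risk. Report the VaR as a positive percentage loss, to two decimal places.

3.97

r̄ = (2.8 − 1.8 + 7.9 − 3.8 + 2.8 − 0.2 − 2.2) / 7 = 0.7857%
Population σ = √[Σ(r − r̄)² / 7] = √[96.3286 / 7] = √13.7612 = 3.7096%
VaR = −(r̄ − z·σ) = −(0.7857 − 1.282 × 3.7096) = −(-3.9700) = 3.9700%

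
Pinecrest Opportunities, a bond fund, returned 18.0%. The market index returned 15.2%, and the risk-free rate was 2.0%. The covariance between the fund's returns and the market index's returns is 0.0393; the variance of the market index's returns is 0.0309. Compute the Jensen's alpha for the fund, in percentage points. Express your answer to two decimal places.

-0.79

β = Cov / Var = 0.0393 / 0.0309 = 1.2718
E[R] = Rf + β(Rm − Rf) = 2.0% + 1.2718 × (15.2% − 2.0%) = 18.7878%
α = Rp − E[R] = 18.0% − 18.7878% = -0.7878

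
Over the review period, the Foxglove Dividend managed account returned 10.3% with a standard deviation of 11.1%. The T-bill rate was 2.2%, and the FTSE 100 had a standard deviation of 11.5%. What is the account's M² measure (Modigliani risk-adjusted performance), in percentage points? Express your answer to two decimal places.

10.59

Sharpe = (Rp − Rf) / σp = (10.3% − 2.2%) / 11.1% = 0.7297
M² = Rf + Sharpe × σm = 2.2% + 0.7297 × 11.5% = 10.5916%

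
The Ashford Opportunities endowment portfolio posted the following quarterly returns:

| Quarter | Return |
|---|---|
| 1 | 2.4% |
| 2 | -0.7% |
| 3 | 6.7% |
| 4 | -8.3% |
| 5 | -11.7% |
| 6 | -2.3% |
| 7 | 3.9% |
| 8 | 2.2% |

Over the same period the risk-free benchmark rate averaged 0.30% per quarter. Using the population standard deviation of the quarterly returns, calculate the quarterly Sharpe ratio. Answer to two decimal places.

-0.22

Mean return μ = -7.80 / 8 = -0.9750%
Σ(r − μ)² = (2.4 − (-0.9750))² + (-0.7 − (-0.9750))² + … = 274.6550
population σ = √(274.6550 / 8) = √34.3319 = 5.8593%
Sharpe = (μ − rf) / σ = (-0.9750 − 0.3) / 5.8593 = -1.2750 / 5.8593 = -0.2176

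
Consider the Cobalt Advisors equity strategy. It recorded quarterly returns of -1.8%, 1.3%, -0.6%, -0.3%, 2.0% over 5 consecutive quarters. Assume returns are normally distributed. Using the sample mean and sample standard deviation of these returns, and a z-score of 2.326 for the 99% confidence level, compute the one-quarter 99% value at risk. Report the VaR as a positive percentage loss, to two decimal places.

3.43

Mean return r̄ = 0.60 / 5 = 0.1200%
Σ(r − r̄)² = (-1.8 − 0.1200)² + (1.3 − 0.1200)² + … = 9.3080
sample σ = √(9.3080 / 4) = √2.3270 = 1.5255%
VaR = −(r̄ − z·σ) = −(0.1200 − 2.326 × 1.5255) = −(-3.4283) = 3.4283%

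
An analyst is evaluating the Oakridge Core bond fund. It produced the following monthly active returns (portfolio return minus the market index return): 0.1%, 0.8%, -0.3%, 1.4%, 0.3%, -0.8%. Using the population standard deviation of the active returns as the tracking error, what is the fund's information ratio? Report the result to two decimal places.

r̄ = (0.1 + 0.8 − 0.3 + 1.4 + 0.3 − 0.8) / 6 = 1.50 / 6 = 0.2500%
Σ(r − r̄)² = 3.0550; population σ = √(3.0550/6) = 0.7136%
IR = r̄ / tracking error = 0.2500 / 0.7136 = 0.3503

0.35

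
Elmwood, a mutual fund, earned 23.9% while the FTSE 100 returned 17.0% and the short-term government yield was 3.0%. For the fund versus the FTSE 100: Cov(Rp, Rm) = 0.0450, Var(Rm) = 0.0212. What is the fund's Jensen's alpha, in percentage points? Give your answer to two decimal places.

β = Cov / Var = 0.0450 / 0.0212 = 2.1226
E[R] = Rf + β(Rm − Rf) = 3.0% + 2.1226 × (17.0% − 3.0%) = 32.7164%
α = Rp − E[R] = 23.9% − 32.7164% = -8.8164

-8.82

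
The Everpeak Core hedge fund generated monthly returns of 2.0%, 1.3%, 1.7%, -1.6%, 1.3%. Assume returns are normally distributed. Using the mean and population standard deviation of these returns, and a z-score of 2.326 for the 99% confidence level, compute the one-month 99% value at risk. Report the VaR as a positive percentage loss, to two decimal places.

μ = (2 + 1.3 + 1.7 − 1.6 + 1.3) / 5 = 4.70 / 5 = 0.9400%
Population σ = √[Σ(r − μ)² / 5] = √[8.4120 / 5] = √1.6824 = 1.2971%
VaR = −(μ − z·σ) = −(0.9400 − 2.326 × 1.2971) = −(-2.0771) = 2.0771%

2.08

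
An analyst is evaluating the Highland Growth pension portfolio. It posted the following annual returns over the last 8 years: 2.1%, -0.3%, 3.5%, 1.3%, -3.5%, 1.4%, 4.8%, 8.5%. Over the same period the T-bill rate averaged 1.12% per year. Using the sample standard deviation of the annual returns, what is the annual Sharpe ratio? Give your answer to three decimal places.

0.311

Mean return r̄ = 17.80 / 8 = 2.2250%
Σ(r − r̄)² = (2.1 − 2.2250)² + (-0.3 − 2.2250)² + (3.5 − 2.2250)² + … = 88.3350
sample σ = √(88.3350 / 7) = √12.6193 = 3.5524%
Sharpe = (r̄ − rf) / σ = (2.2250 − 1.12) / 3.5524 = 1.1050 / 3.5524 = 0.3111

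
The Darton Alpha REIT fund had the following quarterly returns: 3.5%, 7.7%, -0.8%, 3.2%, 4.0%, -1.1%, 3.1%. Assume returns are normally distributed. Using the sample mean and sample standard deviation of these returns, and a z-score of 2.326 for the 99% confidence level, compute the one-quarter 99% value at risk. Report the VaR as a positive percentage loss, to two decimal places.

r̄ = (3.5 + 7.7 − 0.8 + 3.2 + 4 − 1.1 + 3.1) / 7 = 2.8000%
Sample σ = √[Σ(r − r̄)² / 6] = √[54.3600 / 6] = √9.0600 = 3.0100%
VaR = −(r̄ − z·σ) = −(2.8000 − 2.326 × 3.0100) = −(-4.2013) = 4.2013%

4.20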